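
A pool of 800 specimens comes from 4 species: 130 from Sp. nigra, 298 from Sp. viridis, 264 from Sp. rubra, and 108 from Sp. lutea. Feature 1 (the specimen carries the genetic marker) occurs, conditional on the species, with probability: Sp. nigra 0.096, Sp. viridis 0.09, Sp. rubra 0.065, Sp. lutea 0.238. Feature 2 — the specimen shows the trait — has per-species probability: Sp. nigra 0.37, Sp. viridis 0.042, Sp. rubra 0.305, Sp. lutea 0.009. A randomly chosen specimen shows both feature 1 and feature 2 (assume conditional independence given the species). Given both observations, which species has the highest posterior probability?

Compute prior × likelihood for every hypothesis:
  Sp. nigra: 0.1625 × 0.096 × 0.37 = 0.005772
  Sp. viridis: 0.3725 × 0.09 × 0.042 = 0.00140805
  Sp. rubra: 0.33 × 0.065 × 0.305 = 0.00654225
  Sp. lutea: 0.135 × 0.238 × 0.009 = 0.00028917
Sum = 0.01401147.
Largest term belongs to Sp. rubra, so Sp. rubra is most probable.

Sp. rubra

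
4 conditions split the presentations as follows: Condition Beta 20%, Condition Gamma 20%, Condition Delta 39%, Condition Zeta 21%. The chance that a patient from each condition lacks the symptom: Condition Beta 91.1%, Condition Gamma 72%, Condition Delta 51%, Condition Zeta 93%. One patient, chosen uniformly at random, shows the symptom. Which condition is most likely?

Taking complements, P(symptomatic | each) = Condition Beta 0.089, Condition Gamma 0.28, Condition Delta 0.49, Condition Zeta 0.07.
Unnormalized posteriors (prior × likelihood):
  Condition Beta: 0.2 × 0.089 = 0.0178
  Condition Gamma: 0.2 × 0.28 = 0.056
  Condition Delta: 0.39 × 0.49 = 0.1911
  Condition Zeta: 0.21 × 0.07 = 0.0147
Total = 0.2796.
Largest term belongs to Condition Delta, so Condition Delta is most probable.

Condition Delta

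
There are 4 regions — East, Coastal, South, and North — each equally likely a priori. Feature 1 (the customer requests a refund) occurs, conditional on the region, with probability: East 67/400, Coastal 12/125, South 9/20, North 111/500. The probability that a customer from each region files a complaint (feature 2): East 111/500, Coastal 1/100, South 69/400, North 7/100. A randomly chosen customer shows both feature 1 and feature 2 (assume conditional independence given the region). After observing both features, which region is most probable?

South

Since the prior is uniform, the posterior is proportional to the likelihood:
  East: 0.1675 × 0.222 = 0.037185
  Coastal: 0.096 × 0.01 = 0.00096
  South: 0.45 × 0.1725 = 0.077625
  North: 0.222 × 0.07 = 0.01554
Sum = 0.13131.
Largest term belongs to South, so South is most probable.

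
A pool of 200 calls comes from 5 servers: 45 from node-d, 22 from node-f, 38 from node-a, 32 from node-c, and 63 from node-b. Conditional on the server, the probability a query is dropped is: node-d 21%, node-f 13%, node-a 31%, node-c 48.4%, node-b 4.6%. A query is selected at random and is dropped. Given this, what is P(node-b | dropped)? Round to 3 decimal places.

0.068

Compute prior × likelihood for every hypothesis:
  node-d: 0.225 × 0.21 = 0.04725
  node-f: 0.11 × 0.13 = 0.0143
  node-a: 0.19 × 0.31 = 0.0589
  node-c: 0.16 × 0.484 = 0.07744
  node-b: 0.315 × 0.046 = 0.01449
Sum = 0.21238.
P(node-b | evidence) = 0.01449 / 0.21238 ≈ 0.068.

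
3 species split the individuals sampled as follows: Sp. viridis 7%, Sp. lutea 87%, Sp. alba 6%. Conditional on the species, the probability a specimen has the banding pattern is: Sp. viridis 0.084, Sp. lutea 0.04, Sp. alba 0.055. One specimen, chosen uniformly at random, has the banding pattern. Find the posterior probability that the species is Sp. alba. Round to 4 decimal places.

By Bayes' rule, posterior ∝ prior × likelihood:
  Sp. viridis: 0.07 × 0.084 = 0.00588
  Sp. lutea: 0.87 × 0.04 = 0.0348
  Sp. alba: 0.06 × 0.055 = 0.0033
Sum = 0.04398.
P(Sp. alba | evidence) = 0.0033 / 0.04398 ≈ 0.0750.

0.0750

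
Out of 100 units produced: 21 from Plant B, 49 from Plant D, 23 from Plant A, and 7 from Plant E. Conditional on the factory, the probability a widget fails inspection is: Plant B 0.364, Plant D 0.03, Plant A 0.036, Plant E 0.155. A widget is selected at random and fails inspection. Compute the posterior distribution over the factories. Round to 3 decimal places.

Compute prior × likelihood for every hypothesis:
  Plant B: 0.21 × 0.364 = 0.07644
  Plant D: 0.49 × 0.03 = 0.0147
  Plant A: 0.23 × 0.036 = 0.00828
  Plant E: 0.07 × 0.155 = 0.01085
Normalizing constant = 0.11027.
P(Plant B | nonconforming) = 0.07644/0.11027 ≈ 0.693
P(Plant D | nonconforming) = 0.0147/0.11027 ≈ 0.133
P(Plant A | nonconforming) = 0.00828/0.11027 ≈ 0.075
P(Plant E | nonconforming) = 0.01085/0.11027 ≈ 0.098

Plant B 0.693, Plant D 0.133, Plant A 0.075, Plant E 0.098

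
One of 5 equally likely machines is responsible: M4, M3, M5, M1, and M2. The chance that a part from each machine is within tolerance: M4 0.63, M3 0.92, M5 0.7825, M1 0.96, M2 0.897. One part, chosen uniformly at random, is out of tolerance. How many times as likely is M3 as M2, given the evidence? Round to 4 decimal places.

0.7767

Taking complements, P(oversize | each) = M4 0.37, M3 0.08, M5 0.2175, M1 0.04, M2 0.103.
Since the prior is uniform, the posterior is proportional to the likelihood:
  M4: 0.37
  M3: 0.08
  M5: 0.2175
  M1: 0.04
  M2: 0.103
Sum = 0.8105.
The ratio is 0.08 / 0.103 (the normalizer cancels) = 0.7767.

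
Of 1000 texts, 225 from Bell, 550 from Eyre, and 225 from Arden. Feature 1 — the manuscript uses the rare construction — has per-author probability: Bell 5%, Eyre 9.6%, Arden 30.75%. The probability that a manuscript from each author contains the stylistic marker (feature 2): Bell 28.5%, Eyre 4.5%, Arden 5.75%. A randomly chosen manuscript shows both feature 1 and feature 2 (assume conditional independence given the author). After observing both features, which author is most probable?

Unnormalized posteriors (prior × likelihood):
  Bell: 0.225 × 0.05 × 0.285 = 0.00320625
  Eyre: 0.55 × 0.096 × 0.045 = 0.002376
  Arden: 0.225 × 0.3075 × 0.0575 = 0.00397828125
Sum = 0.00956053125.
Largest term belongs to Arden, so Arden is most probable.

Arden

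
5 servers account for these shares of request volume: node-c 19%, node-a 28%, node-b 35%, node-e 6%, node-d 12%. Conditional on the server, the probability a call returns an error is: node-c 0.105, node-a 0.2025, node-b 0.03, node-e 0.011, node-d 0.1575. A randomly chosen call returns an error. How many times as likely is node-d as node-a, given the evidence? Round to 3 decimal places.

By Bayes' rule, posterior ∝ prior × likelihood:
  node-c: 0.19 × 0.105 = 0.01995
  node-a: 0.28 × 0.2025 = 0.0567
  node-b: 0.35 × 0.03 = 0.0105
  node-e: 0.06 × 0.011 = 0.00066
  node-d: 0.12 × 0.1575 = 0.0189
Total = 0.10671.
The ratio is 0.0189 / 0.0567 (the normalizer cancels) = 0.333.

0.333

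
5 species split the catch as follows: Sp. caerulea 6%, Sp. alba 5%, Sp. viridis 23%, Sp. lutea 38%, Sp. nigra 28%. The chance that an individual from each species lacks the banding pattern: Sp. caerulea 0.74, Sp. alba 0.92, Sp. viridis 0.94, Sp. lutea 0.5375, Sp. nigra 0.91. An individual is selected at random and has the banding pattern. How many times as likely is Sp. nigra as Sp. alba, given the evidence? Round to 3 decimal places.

6.300

Taking complements, P(banded | each) = Sp. caerulea 0.26, Sp. alba 0.08, Sp. viridis 0.06, Sp. lutea 0.4625, Sp. nigra 0.09.
Unnormalized posteriors (prior × likelihood):
  Sp. caerulea: 0.06 × 0.26 = 0.0156
  Sp. alba: 0.05 × 0.08 = 0.004
  Sp. viridis: 0.23 × 0.06 = 0.0138
  Sp. lutea: 0.38 × 0.4625 = 0.17575
  Sp. nigra: 0.28 × 0.09 = 0.0252
Normalizing constant = 0.23435.
The ratio is 0.0252 / 0.004 (the normalizer cancels) = 6.300.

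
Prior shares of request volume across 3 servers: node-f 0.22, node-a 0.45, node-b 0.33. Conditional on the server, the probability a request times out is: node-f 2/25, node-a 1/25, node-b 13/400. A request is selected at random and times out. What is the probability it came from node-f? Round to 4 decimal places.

0.3799

By Bayes' rule, posterior ∝ prior × likelihood:
  node-f: 0.22 × 0.08 = 0.0176
  node-a: 0.45 × 0.04 = 0.018
  node-b: 0.33 × 0.0325 = 0.010725
Sum = 0.046325.
P(node-f | evidence) = 0.0176 / 0.046325 ≈ 0.3799.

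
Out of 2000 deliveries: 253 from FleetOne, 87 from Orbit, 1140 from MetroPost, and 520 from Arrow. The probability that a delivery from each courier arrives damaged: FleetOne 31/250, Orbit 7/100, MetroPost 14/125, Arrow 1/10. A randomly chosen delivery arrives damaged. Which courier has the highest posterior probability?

Prior × likelihood for each hypothesis:
  FleetOne: 0.1265 × 0.124 = 0.015686
  Orbit: 0.0435 × 0.07 = 0.003045
  MetroPost: 0.57 × 0.112 = 0.06384
  Arrow: 0.26 × 0.1 = 0.026
Total = 0.108571.
Largest term belongs to MetroPost, so MetroPost is most probable.

MetroPost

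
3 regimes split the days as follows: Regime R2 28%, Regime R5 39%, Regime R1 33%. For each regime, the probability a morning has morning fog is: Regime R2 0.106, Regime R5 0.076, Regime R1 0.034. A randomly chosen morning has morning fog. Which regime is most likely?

Regime R2

Prior × likelihood for each hypothesis:
  Regime R2: 0.28 × 0.106 = 0.02968
  Regime R5: 0.39 × 0.076 = 0.02964
  Regime R1: 0.33 × 0.034 = 0.01122
Total = 0.07054.
Largest term belongs to Regime R2, so Regime R2 is most probable.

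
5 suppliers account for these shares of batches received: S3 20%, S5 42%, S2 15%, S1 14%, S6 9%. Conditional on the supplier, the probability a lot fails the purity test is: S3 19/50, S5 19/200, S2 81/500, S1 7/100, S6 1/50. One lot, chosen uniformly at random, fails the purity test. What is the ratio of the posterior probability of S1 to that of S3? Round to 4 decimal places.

By Bayes' rule, posterior ∝ prior × likelihood:
  S3: 0.2 × 0.38 = 0.076
  S5: 0.42 × 0.095 = 0.0399
  S2: 0.15 × 0.162 = 0.0243
  S1: 0.14 × 0.07 = 0.0098
  S6: 0.09 × 0.02 = 0.0018
Sum = 0.1518.
The ratio is 0.0098 / 0.076 (the normalizer cancels) = 0.1289.

0.1289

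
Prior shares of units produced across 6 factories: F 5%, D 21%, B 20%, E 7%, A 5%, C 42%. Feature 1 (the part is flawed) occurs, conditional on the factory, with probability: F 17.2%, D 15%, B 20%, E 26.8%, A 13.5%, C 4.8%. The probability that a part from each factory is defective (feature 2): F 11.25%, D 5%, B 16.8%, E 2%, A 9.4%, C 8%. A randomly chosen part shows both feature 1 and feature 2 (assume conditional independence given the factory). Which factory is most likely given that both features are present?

By Bayes' rule, posterior ∝ prior × likelihood:
  F: 0.05 × 0.172 × 0.1125 = 0.0009675
  D: 0.21 × 0.15 × 0.05 = 0.001575
  B: 0.2 × 0.2 × 0.168 = 0.00672
  E: 0.07 × 0.268 × 0.02 = 0.0003752
  A: 0.05 × 0.135 × 0.094 = 0.0006345
  C: 0.42 × 0.048 × 0.08 = 0.0016128
Normalizing constant = 0.011885.
Largest term belongs to B, so B is most probable.

B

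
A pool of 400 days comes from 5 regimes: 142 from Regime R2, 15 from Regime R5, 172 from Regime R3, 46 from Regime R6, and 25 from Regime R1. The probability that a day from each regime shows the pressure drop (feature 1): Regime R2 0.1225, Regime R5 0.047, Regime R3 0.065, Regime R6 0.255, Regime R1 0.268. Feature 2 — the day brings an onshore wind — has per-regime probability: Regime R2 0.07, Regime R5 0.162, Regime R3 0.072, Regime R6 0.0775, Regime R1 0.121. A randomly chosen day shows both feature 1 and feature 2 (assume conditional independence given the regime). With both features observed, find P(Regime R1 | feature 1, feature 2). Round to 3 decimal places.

0.210

Compute prior × likelihood for every hypothesis:
  Regime R2: 0.355 × 0.1225 × 0.07 = 0.003044125
  Regime R5: 0.0375 × 0.047 × 0.162 = 0.000285525
  Regime R3: 0.43 × 0.065 × 0.072 = 0.0020124
  Regime R6: 0.115 × 0.255 × 0.0775 = 0.0022726875
  Regime R1: 0.0625 × 0.268 × 0.121 = 0.00202675
Sum = 0.0096414875.
P(Regime R1 | evidence) = 0.00202675 / 0.0096414875 ≈ 0.210.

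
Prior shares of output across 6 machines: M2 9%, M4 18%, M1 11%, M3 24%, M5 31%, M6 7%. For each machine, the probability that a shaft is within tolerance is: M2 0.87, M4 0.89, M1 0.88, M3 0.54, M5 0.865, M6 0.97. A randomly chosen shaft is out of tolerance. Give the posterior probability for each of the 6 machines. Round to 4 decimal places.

Taking complements, P(oversize | each) = M2 0.13, M4 0.11, M1 0.12, M3 0.46, M5 0.135, M6 0.03.
Unnormalized posteriors (prior × likelihood):
  M2: 0.09 × 0.13 = 0.0117
  M4: 0.18 × 0.11 = 0.0198
  M1: 0.11 × 0.12 = 0.0132
  M3: 0.24 × 0.46 = 0.1104
  M5: 0.31 × 0.135 = 0.04185
  M6: 0.07 × 0.03 = 0.0021
Total = 0.19905.
P(M2 | oversize) = 0.0117/0.19905 ≈ 0.0588
P(M4 | oversize) = 0.0198/0.19905 ≈ 0.0995
P(M1 | oversize) = 0.0132/0.19905 ≈ 0.0663
P(M3 | oversize) = 0.1104/0.19905 ≈ 0.5546
P(M5 | oversize) = 0.04185/0.19905 ≈ 0.2102
P(M6 | oversize) = 0.0021/0.19905 ≈ 0.0106

M2 0.0588, M4 0.0995, M1 0.0663, M3 0.5546, M5 0.2102, M6 0.0106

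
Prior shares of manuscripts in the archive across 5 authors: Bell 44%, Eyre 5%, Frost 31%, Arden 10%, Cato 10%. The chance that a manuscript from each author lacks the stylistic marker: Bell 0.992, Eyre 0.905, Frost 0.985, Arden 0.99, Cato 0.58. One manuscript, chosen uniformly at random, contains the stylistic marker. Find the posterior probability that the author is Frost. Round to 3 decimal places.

0.083

Taking complements, P(marker | each) = Bell 0.008, Eyre 0.095, Frost 0.015, Arden 0.01, Cato 0.42.
Prior × likelihood for each hypothesis:
  Bell: 0.44 × 0.008 = 0.00352
  Eyre: 0.05 × 0.095 = 0.00475
  Frost: 0.31 × 0.015 = 0.00465
  Arden: 0.1 × 0.01 = 0.001
  Cato: 0.1 × 0.42 = 0.042
Normalizing constant = 0.05592.
P(Frost | evidence) = 0.00465 / 0.05592 ≈ 0.083.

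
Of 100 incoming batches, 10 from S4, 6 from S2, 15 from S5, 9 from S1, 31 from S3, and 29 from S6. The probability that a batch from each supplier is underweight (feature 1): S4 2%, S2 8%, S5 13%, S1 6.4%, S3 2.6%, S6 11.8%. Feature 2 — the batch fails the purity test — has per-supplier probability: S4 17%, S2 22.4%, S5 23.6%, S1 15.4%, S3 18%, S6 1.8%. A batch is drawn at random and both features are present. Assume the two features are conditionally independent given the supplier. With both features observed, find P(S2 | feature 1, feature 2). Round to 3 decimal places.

Unnormalized posteriors (prior × likelihood):
  S4: 0.1 × 0.02 × 0.17 = 0.00034
  S2: 0.06 × 0.08 × 0.224 = 0.0010752
  S5: 0.15 × 0.13 × 0.236 = 0.004602
  S1: 0.09 × 0.064 × 0.154 = 0.00088704
  S3: 0.31 × 0.026 × 0.18 = 0.0014508
  S6: 0.29 × 0.118 × 0.018 = 0.00061596
Sum = 0.008971.
P(S2 | evidence) = 0.0010752 / 0.008971 ≈ 0.120.

0.120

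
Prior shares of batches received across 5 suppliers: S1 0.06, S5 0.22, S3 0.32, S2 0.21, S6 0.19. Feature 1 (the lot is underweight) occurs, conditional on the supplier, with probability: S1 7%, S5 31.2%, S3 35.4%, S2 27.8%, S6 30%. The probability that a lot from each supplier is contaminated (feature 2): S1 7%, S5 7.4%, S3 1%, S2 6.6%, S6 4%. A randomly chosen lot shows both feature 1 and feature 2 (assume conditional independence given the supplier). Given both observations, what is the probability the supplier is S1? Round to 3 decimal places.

By Bayes' rule, posterior ∝ prior × likelihood:
  S1: 0.06 × 0.07 × 0.07 = 0.000294
  S5: 0.22 × 0.312 × 0.074 = 0.00507936
  S3: 0.32 × 0.354 × 0.01 = 0.0011328
  S2: 0.21 × 0.278 × 0.066 = 0.00385308
  S6: 0.19 × 0.3 × 0.04 = 0.00228
Normalizing constant = 0.01263924.
P(S1 | evidence) = 0.000294 / 0.01263924 ≈ 0.023.

0.023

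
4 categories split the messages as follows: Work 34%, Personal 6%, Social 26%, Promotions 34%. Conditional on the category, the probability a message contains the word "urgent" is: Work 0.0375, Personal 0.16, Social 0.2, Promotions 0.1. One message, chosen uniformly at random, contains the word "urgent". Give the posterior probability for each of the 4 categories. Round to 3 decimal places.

Work 0.118, Personal 0.089, Social 0.480, Promotions 0.314

Unnormalized posteriors (prior × likelihood):
  Work: 0.34 × 0.0375 = 0.01275
  Personal: 0.06 × 0.16 = 0.0096
  Social: 0.26 × 0.2 = 0.052
  Promotions: 0.34 × 0.1 = 0.034
Normalizing constant = 0.10835.
P(Work | urgent-flag) = 0.01275/0.10835 ≈ 0.118
P(Personal | urgent-flag) = 0.0096/0.10835 ≈ 0.089
P(Social | urgent-flag) = 0.052/0.10835 ≈ 0.480
P(Promotions | urgent-flag) = 0.034/0.10835 ≈ 0.314
(Check: 0.118+0.089+0.480+0.314 = 1.001.)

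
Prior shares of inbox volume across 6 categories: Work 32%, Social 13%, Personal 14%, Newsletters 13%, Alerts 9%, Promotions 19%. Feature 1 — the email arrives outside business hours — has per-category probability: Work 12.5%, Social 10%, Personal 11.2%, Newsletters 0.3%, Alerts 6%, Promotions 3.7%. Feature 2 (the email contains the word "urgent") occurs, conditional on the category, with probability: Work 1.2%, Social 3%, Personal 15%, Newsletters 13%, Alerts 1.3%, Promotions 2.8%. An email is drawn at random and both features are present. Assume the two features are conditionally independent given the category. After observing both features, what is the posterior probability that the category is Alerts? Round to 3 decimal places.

0.020

By Bayes' rule, posterior ∝ prior × likelihood:
  Work: 0.32 × 0.125 × 0.012 = 0.00048
  Social: 0.13 × 0.1 × 0.03 = 0.00039
  Personal: 0.14 × 0.112 × 0.15 = 0.002352
  Newsletters: 0.13 × 0.003 × 0.13 = 0.0000507
  Alerts: 0.09 × 0.06 × 0.013 = 0.0000702
  Promotions: 0.19 × 0.037 × 0.028 = 0.00019684
Normalizing constant = 0.00353974.
P(Alerts | evidence) = 0.0000702 / 0.00353974 ≈ 0.020.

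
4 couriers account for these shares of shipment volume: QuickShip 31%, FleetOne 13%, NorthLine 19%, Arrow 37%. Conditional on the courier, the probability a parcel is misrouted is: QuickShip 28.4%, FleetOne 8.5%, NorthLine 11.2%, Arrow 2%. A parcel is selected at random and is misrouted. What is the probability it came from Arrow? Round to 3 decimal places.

By Bayes' rule, posterior ∝ prior × likelihood:
  QuickShip: 0.31 × 0.284 = 0.08804
  FleetOne: 0.13 × 0.085 = 0.01105
  NorthLine: 0.19 × 0.112 = 0.02128
  Arrow: 0.37 × 0.02 = 0.0074
Total = 0.12777.
P(Arrow | evidence) = 0.0074 / 0.12777 ≈ 0.058.

0.058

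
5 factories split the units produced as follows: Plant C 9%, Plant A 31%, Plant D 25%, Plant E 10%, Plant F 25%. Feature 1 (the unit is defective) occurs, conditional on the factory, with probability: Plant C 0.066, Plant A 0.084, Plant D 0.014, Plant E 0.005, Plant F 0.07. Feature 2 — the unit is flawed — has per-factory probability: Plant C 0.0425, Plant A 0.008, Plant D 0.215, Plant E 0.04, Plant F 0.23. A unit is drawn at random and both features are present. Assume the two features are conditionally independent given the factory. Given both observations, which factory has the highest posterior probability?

Plant F

By Bayes' rule, posterior ∝ prior × likelihood:
  Plant C: 0.09 × 0.066 × 0.0425 = 0.00025245
  Plant A: 0.31 × 0.084 × 0.008 = 0.00020832
  Plant D: 0.25 × 0.014 × 0.215 = 0.0007525
  Plant E: 0.1 × 0.005 × 0.04 = 0.00002
  Plant F: 0.25 × 0.07 × 0.23 = 0.004025
Normalizing constant = 0.00525827.
Largest term belongs to Plant F, so Plant F is most probable.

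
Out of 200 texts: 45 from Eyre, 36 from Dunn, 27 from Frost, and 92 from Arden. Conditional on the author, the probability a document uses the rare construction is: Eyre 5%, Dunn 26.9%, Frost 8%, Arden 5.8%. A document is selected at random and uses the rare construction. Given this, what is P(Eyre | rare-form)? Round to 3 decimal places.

Unnormalized posteriors (prior × likelihood):
  Eyre: 0.225 × 0.05 = 0.01125
  Dunn: 0.18 × 0.269 = 0.04842
  Frost: 0.135 × 0.08 = 0.0108
  Arden: 0.46 × 0.058 = 0.02668
Sum = 0.09715.
P(Eyre | evidence) = 0.01125 / 0.09715 ≈ 0.116.

0.116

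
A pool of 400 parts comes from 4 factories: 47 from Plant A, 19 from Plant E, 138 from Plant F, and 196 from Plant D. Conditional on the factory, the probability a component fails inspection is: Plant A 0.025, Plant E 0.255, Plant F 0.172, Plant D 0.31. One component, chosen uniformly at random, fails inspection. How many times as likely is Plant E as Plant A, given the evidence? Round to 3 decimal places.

By Bayes' rule, posterior ∝ prior × likelihood:
  Plant A: 0.1175 × 0.025 = 0.0029375
  Plant E: 0.0475 × 0.255 = 0.0121125
  Plant F: 0.345 × 0.172 = 0.05934
  Plant D: 0.49 × 0.31 = 0.1519
Sum = 0.22629.
The ratio is 0.0121125 / 0.0029375 (the normalizer cancels) = 4.123.

4.123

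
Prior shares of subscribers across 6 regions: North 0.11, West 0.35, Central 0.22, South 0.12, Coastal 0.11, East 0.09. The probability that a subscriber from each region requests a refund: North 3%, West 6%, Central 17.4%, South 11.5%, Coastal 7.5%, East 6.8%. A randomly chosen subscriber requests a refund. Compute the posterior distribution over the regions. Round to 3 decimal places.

Unnormalized posteriors (prior × likelihood):
  North: 0.11 × 0.03 = 0.0033
  West: 0.35 × 0.06 = 0.021
  Central: 0.22 × 0.174 = 0.03828
  South: 0.12 × 0.115 = 0.0138
  Coastal: 0.11 × 0.075 = 0.00825
  East: 0.09 × 0.068 = 0.00612
Sum = 0.09075.
P(North | refund) = 0.0033/0.09075 ≈ 0.036
P(West | refund) = 0.021/0.09075 ≈ 0.231
P(Central | refund) = 0.03828/0.09075 ≈ 0.422
P(South | refund) = 0.0138/0.09075 ≈ 0.152
P(Coastal | refund) = 0.00825/0.09075 ≈ 0.091
P(East | refund) = 0.00612/0.09075 ≈ 0.067
(Check: 0.036+0.231+0.422+0.152+0.091+0.067 = 0.999.)

North 0.036, West 0.231, Central 0.422, South 0.152, Coastal 0.091, East 0.067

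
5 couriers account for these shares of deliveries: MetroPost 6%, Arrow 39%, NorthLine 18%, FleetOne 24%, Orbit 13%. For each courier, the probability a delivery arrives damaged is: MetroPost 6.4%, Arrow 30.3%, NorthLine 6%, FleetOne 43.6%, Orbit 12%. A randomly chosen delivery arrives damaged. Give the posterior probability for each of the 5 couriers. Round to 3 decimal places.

MetroPost 0.015, Arrow 0.467, NorthLine 0.043, FleetOne 0.414, Orbit 0.062

By Bayes' rule, posterior ∝ prior × likelihood:
  MetroPost: 0.06 × 0.064 = 0.00384
  Arrow: 0.39 × 0.303 = 0.11817
  NorthLine: 0.18 × 0.06 = 0.0108
  FleetOne: 0.24 × 0.436 = 0.10464
  Orbit: 0.13 × 0.12 = 0.0156
Sum = 0.25305.
P(MetroPost | damaged) = 0.00384/0.25305 ≈ 0.015
P(Arrow | damaged) = 0.11817/0.25305 ≈ 0.467
P(NorthLine | damaged) = 0.0108/0.25305 ≈ 0.043
P(FleetOne | damaged) = 0.10464/0.25305 ≈ 0.414
P(Orbit | damaged) = 0.0156/0.25305 ≈ 0.062
(Check: 0.015+0.467+0.043+0.414+0.062 = 1.001.)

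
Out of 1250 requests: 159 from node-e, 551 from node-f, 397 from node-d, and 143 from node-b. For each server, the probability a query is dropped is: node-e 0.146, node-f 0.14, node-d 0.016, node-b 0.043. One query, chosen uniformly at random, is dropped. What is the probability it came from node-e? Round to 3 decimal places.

0.206

Compute prior × likelihood for every hypothesis:
  node-e: 0.1272 × 0.146 = 0.0185712
  node-f: 0.4408 × 0.14 = 0.061712
  node-d: 0.3176 × 0.016 = 0.0050816
  node-b: 0.1144 × 0.043 = 0.0049192
Sum = 0.090284.
P(node-e | evidence) = 0.0185712 / 0.090284 ≈ 0.206.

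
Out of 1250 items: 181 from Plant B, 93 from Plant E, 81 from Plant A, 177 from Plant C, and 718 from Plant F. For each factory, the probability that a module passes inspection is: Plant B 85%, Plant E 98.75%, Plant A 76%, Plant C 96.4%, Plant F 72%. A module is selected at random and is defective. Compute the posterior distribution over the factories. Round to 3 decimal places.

Taking complements, P(defective | each) = Plant B 0.15, Plant E 0.0125, Plant A 0.24, Plant C 0.036, Plant F 0.28.
Prior × likelihood for each hypothesis:
  Plant B: 0.1448 × 0.15 = 0.02172
  Plant E: 0.0744 × 0.0125 = 0.00093
  Plant A: 0.0648 × 0.24 = 0.015552
  Plant C: 0.1416 × 0.036 = 0.0050976
  Plant F: 0.5744 × 0.28 = 0.160832
Total = 0.2041316.
P(Plant B | defective) = 0.02172/0.2041316 ≈ 0.106
P(Plant E | defective) = 0.00093/0.2041316 ≈ 0.005
P(Plant A | defective) = 0.015552/0.2041316 ≈ 0.076
P(Plant C | defective) = 0.0050976/0.2041316 ≈ 0.025
P(Plant F | defective) = 0.160832/0.2041316 ≈ 0.788

Plant B 0.106, Plant E 0.005, Plant A 0.076, Plant C 0.025, Plant F 0.788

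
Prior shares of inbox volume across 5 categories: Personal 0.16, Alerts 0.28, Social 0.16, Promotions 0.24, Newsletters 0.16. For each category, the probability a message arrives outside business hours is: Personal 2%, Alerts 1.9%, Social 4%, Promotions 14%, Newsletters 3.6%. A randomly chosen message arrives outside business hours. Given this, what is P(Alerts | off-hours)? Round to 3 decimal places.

0.098

Compute prior × likelihood for every hypothesis:
  Personal: 0.16 × 0.02 = 0.0032
  Alerts: 0.28 × 0.019 = 0.00532
  Social: 0.16 × 0.04 = 0.0064
  Promotions: 0.24 × 0.14 = 0.0336
  Newsletters: 0.16 × 0.036 = 0.00576
Total = 0.05428.
P(Alerts | evidence) = 0.00532 / 0.05428 ≈ 0.098.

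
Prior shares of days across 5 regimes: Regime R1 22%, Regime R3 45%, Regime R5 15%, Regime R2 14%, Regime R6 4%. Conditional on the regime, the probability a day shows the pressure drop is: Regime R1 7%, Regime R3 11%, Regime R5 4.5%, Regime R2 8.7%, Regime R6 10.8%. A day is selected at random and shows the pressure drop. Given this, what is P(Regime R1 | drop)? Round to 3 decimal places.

0.175

Unnormalized posteriors (prior × likelihood):
  Regime R1: 0.22 × 0.07 = 0.0154
  Regime R3: 0.45 × 0.11 = 0.0495
  Regime R5: 0.15 × 0.045 = 0.00675
  Regime R2: 0.14 × 0.087 = 0.01218
  Regime R6: 0.04 × 0.108 = 0.00432
Normalizing constant = 0.08815.
P(Regime R1 | evidence) = 0.0154 / 0.08815 ≈ 0.175.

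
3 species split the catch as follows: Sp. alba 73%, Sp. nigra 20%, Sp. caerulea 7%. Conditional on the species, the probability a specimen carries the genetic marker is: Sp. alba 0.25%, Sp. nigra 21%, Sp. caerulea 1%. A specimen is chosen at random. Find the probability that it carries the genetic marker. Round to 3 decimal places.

0.045

Unnormalized posteriors (prior × likelihood):
  Sp. alba: 0.73 × 0.0025 = 0.001825
  Sp. nigra: 0.2 × 0.21 = 0.042
  Sp. caerulea: 0.07 × 0.01 = 0.0007
P(marker) = 0.001825 + 0.042 + 0.0007 = 0.044525 → 0.045.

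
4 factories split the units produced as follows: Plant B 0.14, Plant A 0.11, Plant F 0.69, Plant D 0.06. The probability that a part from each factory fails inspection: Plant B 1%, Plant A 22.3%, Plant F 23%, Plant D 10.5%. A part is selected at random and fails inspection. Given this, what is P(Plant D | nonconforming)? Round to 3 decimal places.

Unnormalized posteriors (prior × likelihood):
  Plant B: 0.14 × 0.01 = 0.0014
  Plant A: 0.11 × 0.223 = 0.02453
  Plant F: 0.69 × 0.23 = 0.1587
  Plant D: 0.06 × 0.105 = 0.0063
Total = 0.19093.
P(Plant D | evidence) = 0.0063 / 0.19093 ≈ 0.033.

0.033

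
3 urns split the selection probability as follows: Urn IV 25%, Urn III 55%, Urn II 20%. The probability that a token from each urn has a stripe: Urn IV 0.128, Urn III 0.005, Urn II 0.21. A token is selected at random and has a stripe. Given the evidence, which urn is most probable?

Unnormalized posteriors (prior × likelihood):
  Urn IV: 0.25 × 0.128 = 0.032
  Urn III: 0.55 × 0.005 = 0.00275
  Urn II: 0.2 × 0.21 = 0.042
Total = 0.07675.
Largest term belongs to Urn II, so Urn II is most probable.

Urn II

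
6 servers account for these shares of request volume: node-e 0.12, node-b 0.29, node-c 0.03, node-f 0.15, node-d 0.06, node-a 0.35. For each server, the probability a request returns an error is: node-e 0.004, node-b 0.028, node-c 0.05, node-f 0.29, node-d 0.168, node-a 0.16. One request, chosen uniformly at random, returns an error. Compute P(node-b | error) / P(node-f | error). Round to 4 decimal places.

0.1867

Compute prior × likelihood for every hypothesis:
  node-e: 0.12 × 0.004 = 0.00048
  node-b: 0.29 × 0.028 = 0.00812
  node-c: 0.03 × 0.05 = 0.0015
  node-f: 0.15 × 0.29 = 0.0435
  node-d: 0.06 × 0.168 = 0.01008
  node-a: 0.35 × 0.16 = 0.056
Normalizing constant = 0.11968.
The ratio is 0.00812 / 0.0435 (the normalizer cancels) = 0.1867.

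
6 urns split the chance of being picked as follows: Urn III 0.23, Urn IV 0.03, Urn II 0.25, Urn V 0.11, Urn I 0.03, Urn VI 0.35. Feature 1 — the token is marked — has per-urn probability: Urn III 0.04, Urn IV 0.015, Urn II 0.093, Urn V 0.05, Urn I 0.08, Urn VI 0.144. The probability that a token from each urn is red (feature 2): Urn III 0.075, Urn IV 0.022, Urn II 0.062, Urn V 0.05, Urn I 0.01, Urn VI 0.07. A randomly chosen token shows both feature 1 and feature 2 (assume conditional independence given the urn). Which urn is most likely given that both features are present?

Urn VI

Compute prior × likelihood for every hypothesis:
  Urn III: 0.23 × 0.04 × 0.075 = 0.00069
  Urn IV: 0.03 × 0.015 × 0.022 = 0.0000099
  Urn II: 0.25 × 0.093 × 0.062 = 0.0014415
  Urn V: 0.11 × 0.05 × 0.05 = 0.000275
  Urn I: 0.03 × 0.08 × 0.01 = 0.000024
  Urn VI: 0.35 × 0.144 × 0.07 = 0.003528
Sum = 0.0059684.
Largest term belongs to Urn VI, so Urn VI is most probable.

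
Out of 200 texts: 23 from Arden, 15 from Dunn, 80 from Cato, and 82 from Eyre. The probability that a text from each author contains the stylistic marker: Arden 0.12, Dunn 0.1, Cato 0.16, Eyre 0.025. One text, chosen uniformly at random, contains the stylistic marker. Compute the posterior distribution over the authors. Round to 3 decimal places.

Arden 0.144, Dunn 0.078, Cato 0.670, Eyre 0.107

Compute prior × likelihood for every hypothesis:
  Arden: 0.115 × 0.12 = 0.0138
  Dunn: 0.075 × 0.1 = 0.0075
  Cato: 0.4 × 0.16 = 0.064
  Eyre: 0.41 × 0.025 = 0.01025
Sum = 0.09555.
P(Arden | marker) = 0.0138/0.09555 ≈ 0.144
P(Dunn | marker) = 0.0075/0.09555 ≈ 0.078
P(Cato | marker) = 0.064/0.09555 ≈ 0.670
P(Eyre | marker) = 0.01025/0.09555 ≈ 0.107
(Check: 0.144+0.078+0.670+0.107 = 0.999.)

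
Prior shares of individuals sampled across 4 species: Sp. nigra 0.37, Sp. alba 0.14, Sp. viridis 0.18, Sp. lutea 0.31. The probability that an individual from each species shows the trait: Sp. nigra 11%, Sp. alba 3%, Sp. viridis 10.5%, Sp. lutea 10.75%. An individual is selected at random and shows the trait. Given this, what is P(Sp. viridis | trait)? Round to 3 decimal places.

Unnormalized posteriors (prior × likelihood):
  Sp. nigra: 0.37 × 0.11 = 0.0407
  Sp. alba: 0.14 × 0.03 = 0.0042
  Sp. viridis: 0.18 × 0.105 = 0.0189
  Sp. lutea: 0.31 × 0.1075 = 0.033325
Total = 0.097125.
P(Sp. viridis | evidence) = 0.0189 / 0.097125 ≈ 0.195.

0.195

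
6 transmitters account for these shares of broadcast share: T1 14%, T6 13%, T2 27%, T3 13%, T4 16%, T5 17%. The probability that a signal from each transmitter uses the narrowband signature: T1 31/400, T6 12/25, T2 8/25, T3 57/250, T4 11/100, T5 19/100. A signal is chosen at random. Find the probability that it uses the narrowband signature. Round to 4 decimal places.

By Bayes' rule, posterior ∝ prior × likelihood:
  T1: 0.14 × 0.0775 = 0.01085
  T6: 0.13 × 0.48 = 0.0624
  T2: 0.27 × 0.32 = 0.0864
  T3: 0.13 × 0.228 = 0.02964
  T4: 0.16 × 0.11 = 0.0176
  T5: 0.17 × 0.19 = 0.0323
P(narrowband) = 0.01085 + 0.0624 + 0.0864 + 0.02964 + 0.0176 + 0.0323 = 0.23919 → 0.2392.

0.2392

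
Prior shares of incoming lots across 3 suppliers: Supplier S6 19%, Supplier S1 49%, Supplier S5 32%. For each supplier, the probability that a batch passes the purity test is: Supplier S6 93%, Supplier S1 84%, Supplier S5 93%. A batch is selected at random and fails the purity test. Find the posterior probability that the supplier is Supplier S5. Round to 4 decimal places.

0.1963

Taking complements, P(off-spec | each) = Supplier S6 0.07, Supplier S1 0.16, Supplier S5 0.07.
Prior × likelihood for each hypothesis:
  Supplier S6: 0.19 × 0.07 = 0.0133
  Supplier S1: 0.49 × 0.16 = 0.0784
  Supplier S5: 0.32 × 0.07 = 0.0224
Sum = 0.1141.
P(Supplier S5 | evidence) = 0.0224 / 0.1141 ≈ 0.1963.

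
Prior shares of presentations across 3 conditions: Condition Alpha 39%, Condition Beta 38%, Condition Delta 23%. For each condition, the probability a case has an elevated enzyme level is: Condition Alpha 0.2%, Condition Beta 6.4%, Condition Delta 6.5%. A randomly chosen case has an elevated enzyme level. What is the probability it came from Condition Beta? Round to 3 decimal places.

0.607

Compute prior × likelihood for every hypothesis:
  Condition Alpha: 0.39 × 0.002 = 0.00078
  Condition Beta: 0.38 × 0.064 = 0.02432
  Condition Delta: 0.23 × 0.065 = 0.01495
Total = 0.04005.
P(Condition Beta | evidence) = 0.02432 / 0.04005 ≈ 0.607.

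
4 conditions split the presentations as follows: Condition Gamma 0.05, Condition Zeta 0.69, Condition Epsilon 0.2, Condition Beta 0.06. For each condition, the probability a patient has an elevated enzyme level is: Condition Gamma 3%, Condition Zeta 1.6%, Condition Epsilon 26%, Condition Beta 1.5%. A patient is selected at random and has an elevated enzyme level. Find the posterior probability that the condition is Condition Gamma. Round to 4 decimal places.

Prior × likelihood for each hypothesis:
  Condition Gamma: 0.05 × 0.03 = 0.0015
  Condition Zeta: 0.69 × 0.016 = 0.01104
  Condition Epsilon: 0.2 × 0.26 = 0.052
  Condition Beta: 0.06 × 0.015 = 0.0009
Sum = 0.06544.
P(Condition Gamma | evidence) = 0.0015 / 0.06544 ≈ 0.0229.

0.0229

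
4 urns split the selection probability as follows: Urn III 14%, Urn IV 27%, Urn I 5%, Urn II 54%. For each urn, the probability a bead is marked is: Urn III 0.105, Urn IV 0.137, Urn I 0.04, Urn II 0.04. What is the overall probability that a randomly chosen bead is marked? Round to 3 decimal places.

0.075

Prior × likelihood for each hypothesis:
  Urn III: 0.14 × 0.105 = 0.0147
  Urn IV: 0.27 × 0.137 = 0.03699
  Urn I: 0.05 × 0.04 = 0.002
  Urn II: 0.54 × 0.04 = 0.0216
P(marked) = 0.0147 + 0.03699 + 0.002 + 0.0216 = 0.07529 → 0.075.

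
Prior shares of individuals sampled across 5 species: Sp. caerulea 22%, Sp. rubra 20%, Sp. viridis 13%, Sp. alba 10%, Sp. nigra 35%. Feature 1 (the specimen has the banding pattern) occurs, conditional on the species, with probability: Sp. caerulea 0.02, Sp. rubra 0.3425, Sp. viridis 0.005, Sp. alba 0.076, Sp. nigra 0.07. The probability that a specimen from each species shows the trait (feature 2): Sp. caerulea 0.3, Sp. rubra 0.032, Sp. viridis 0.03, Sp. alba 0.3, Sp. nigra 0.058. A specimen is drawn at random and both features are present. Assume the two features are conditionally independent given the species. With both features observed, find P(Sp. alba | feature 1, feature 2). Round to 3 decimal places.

0.315

Unnormalized posteriors (prior × likelihood):
  Sp. caerulea: 0.22 × 0.02 × 0.3 = 0.00132
  Sp. rubra: 0.2 × 0.3425 × 0.032 = 0.002192
  Sp. viridis: 0.13 × 0.005 × 0.03 = 0.0000195
  Sp. alba: 0.1 × 0.076 × 0.3 = 0.00228
  Sp. nigra: 0.35 × 0.07 × 0.058 = 0.001421
Normalizing constant = 0.0072325.
P(Sp. alba | evidence) = 0.00228 / 0.0072325 ≈ 0.315.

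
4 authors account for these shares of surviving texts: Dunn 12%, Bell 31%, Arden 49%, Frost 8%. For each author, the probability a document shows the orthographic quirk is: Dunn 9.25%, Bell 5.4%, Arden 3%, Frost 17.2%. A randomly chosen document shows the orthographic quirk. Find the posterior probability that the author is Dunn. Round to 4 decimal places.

0.1972

Prior × likelihood for each hypothesis:
  Dunn: 0.12 × 0.0925 = 0.0111
  Bell: 0.31 × 0.054 = 0.01674
  Arden: 0.49 × 0.03 = 0.0147
  Frost: 0.08 × 0.172 = 0.01376
Sum = 0.0563.
P(Dunn | evidence) = 0.0111 / 0.0563 ≈ 0.1972.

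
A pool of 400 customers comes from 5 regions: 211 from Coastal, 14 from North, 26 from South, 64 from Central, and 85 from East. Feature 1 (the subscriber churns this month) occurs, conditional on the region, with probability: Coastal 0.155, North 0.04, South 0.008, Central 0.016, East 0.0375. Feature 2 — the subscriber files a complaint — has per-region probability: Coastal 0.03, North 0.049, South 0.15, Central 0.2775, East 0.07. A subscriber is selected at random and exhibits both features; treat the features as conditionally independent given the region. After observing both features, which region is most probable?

Compute prior × likelihood for every hypothesis:
  Coastal: 0.5275 × 0.155 × 0.03 = 0.002452875
  North: 0.035 × 0.04 × 0.049 = 0.0000686
  South: 0.065 × 0.008 × 0.15 = 0.000078
  Central: 0.16 × 0.016 × 0.2775 = 0.0007104
  East: 0.2125 × 0.0375 × 0.07 = 0.0005578125
Total = 0.0038676875.
Largest term belongs to Coastal, so Coastal is most probable.

Coastal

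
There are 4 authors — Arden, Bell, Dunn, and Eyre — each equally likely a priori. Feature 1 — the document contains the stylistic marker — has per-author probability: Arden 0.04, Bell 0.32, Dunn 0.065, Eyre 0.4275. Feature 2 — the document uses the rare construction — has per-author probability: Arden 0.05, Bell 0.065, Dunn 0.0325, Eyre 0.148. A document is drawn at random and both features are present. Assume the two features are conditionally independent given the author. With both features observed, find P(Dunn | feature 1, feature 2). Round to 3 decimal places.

0.024

Since the prior is uniform, the posterior is proportional to the likelihood:
  Arden: 0.04 × 0.05 = 0.002
  Bell: 0.32 × 0.065 = 0.0208
  Dunn: 0.065 × 0.0325 = 0.0021125
  Eyre: 0.4275 × 0.148 = 0.06327
Normalizing constant = 0.0881825.
P(Dunn | evidence) = 0.0021125 / 0.0881825 ≈ 0.024.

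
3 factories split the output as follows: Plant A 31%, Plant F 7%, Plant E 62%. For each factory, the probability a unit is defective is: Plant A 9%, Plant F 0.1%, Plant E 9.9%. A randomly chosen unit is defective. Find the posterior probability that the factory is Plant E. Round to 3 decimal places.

Compute prior × likelihood for every hypothesis:
  Plant A: 0.31 × 0.09 = 0.0279
  Plant F: 0.07 × 0.001 = 0.00007
  Plant E: 0.62 × 0.099 = 0.06138
Sum = 0.08935.
P(Plant E | evidence) = 0.06138 / 0.08935 ≈ 0.687.

0.687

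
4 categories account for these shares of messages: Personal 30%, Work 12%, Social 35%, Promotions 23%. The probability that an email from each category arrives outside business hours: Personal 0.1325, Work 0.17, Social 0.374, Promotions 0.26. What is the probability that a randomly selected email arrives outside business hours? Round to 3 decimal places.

Compute prior × likelihood for every hypothesis:
  Personal: 0.3 × 0.1325 = 0.03975
  Work: 0.12 × 0.17 = 0.0204
  Social: 0.35 × 0.374 = 0.1309
  Promotions: 0.23 × 0.26 = 0.0598
P(off-hours) = 0.03975 + 0.0204 + 0.1309 + 0.0598 = 0.25085 → 0.251.

0.251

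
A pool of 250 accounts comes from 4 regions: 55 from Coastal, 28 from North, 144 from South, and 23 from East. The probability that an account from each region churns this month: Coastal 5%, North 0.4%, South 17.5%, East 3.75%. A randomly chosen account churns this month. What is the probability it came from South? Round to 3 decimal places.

Compute prior × likelihood for every hypothesis:
  Coastal: 0.22 × 0.05 = 0.011
  North: 0.112 × 0.004 = 0.000448
  South: 0.576 × 0.175 = 0.1008
  East: 0.092 × 0.0375 = 0.00345
Sum = 0.115698.
P(South | evidence) = 0.1008 / 0.115698 ≈ 0.871.

0.871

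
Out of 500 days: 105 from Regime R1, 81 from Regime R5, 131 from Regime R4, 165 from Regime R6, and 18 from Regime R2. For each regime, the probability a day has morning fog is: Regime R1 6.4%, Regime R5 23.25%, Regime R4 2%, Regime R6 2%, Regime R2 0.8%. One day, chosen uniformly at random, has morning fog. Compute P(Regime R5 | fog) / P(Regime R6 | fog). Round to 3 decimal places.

5.707

Unnormalized posteriors (prior × likelihood):
  Regime R1: 0.21 × 0.064 = 0.01344
  Regime R5: 0.162 × 0.2325 = 0.037665
  Regime R4: 0.262 × 0.02 = 0.00524
  Regime R6: 0.33 × 0.02 = 0.0066
  Regime R2: 0.036 × 0.008 = 0.000288
Normalizing constant = 0.063233.
The ratio is 0.037665 / 0.0066 (the normalizer cancels) = 5.707.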